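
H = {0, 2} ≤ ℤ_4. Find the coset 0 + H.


0 + H = {0 + h (mod 4) : h ∈ H}
0+0=0, 0+2=2

0 + H = {0, 2}


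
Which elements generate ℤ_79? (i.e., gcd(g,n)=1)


g generates ℤ_n iff gcd(g,n) = 1
Prime factors of 79: 79
Generators are g ∈ {1,...,78} not divisible by any of these primes.
Generators: {1, 2, 3, 4, 5, 6, 7, 8, 9, 10, 11, 12, 13, 14, 15, 16, 17, 18, 19, 20, 21, 22, 23, 24, 25, 26, 27, 28, 29, 30, 31, 32, 33, 34, 35, 36, 37, 38, 39, 40, 41, 42, 43, 44, 45, 46, 47, 48, 49, 50, 51, 52, 53, 54, 55, 56, 57, 58, 59, 60, 61, 62, 63, 64, 65, 66, 67, 68, 69, 70, 71, 72, 73, 74, 75, 76, 77, 78}
Number of generators = φ(79) = 78

Generators of ℤ_79 = {1, 2, 3, 4, 5, 6, 7, 8, 9, 10, 11, 12, 13, 14, 15, 16, 17, 18, 19, 20, 21, 22, 23, 24, 25, 26, 27, 28, 29, 30, 31, 32, 33, 34, 35, 36, 37, 38, 39, 40, 41, 42, 43, 44, 45, 46, 47, 48, 49, 50, 51, 52, 53, 54, 55, 56, 57, 58, 59, 60, 61, 62, 63, 64, 65, 66, 67, 68, 69, 70, 71, 72, 73, 74, 75, 76, 77, 78}


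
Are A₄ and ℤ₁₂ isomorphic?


Comparing A₄ and ℤ₁₂:
A₄ is non-abelian, ℤ₁₂ is abelian

No, A₄ ≇ ℤ₁₂


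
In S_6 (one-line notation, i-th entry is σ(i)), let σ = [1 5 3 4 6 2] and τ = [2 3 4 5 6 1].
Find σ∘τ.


σ∘τ: apply τ first, then σ
1 →τ 2 →σ 5
2 →τ 3 →σ 3
3 →τ 4 →σ 4
4 →τ 5 →σ 6
5 →τ 6 →σ 2
6 →τ 1 →σ 1

σ∘τ = [5 3 4 6 2 1]


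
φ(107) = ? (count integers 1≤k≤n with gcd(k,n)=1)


Factor n: 107 = 107
φ(n) = n · ∏(1 - 1/p) over distinct primes p | n
φ(107) = 107 · (1 - 1/107) = 106

φ(107) = 106


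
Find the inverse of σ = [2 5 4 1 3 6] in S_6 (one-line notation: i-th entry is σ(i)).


To find σ⁻¹, swap domain and range:
σ(1) = 2 → σ⁻¹(2) = 1
σ(2) = 5 → σ⁻¹(5) = 2
σ(3) = 4 → σ⁻¹(4) = 3
σ(4) = 1 → σ⁻¹(1) = 4
σ(5) = 3 → σ⁻¹(3) = 5
σ(6) = 6 → σ⁻¹(6) = 6

σ⁻¹ = [4 1 5 3 2 6]


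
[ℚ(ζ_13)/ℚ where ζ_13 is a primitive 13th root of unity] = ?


[ℚ(ζ_n):ℚ] = deg Φ_n(x) = φ(n). Here φ(13) = 12

[ℚ(ζ_13)/ℚ where ζ_13 is a primitive 13th root of unity] = 12


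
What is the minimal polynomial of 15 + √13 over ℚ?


Let α = 15 + √13. Then α - 15 = √13, so (α - 15)² = 13, giving α² - 30α + 212 = 0. Degree 2 and α ∉ ℚ, so this is the minimal polynomial.

Minimal polynomial: x² - 30x + 212


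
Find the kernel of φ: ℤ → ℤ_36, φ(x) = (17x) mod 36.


Kernel = preimage of identity
ker(φ) = {x ∈ ℤ : 17x ≡ 0 (mod 36)}. gcd(17,36) = 1, so 17x ≡ 0 (mod 36) ⟺ x ≡ 0 (mod 36/1 = 36). Hence ker(φ) = 36ℤ

ker(φ) = 36ℤ


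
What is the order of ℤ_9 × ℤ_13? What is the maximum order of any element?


|ℤ_9 × ℤ_13| = 9 × 13 = 117
Max element order = lcm(9,13) = 117
Cyclic? Yes (gcd=1)

|ℤ_9×ℤ_13| = 117, max element order = 117


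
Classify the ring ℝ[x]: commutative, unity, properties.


Polynomial ring over ℝ (an integral domain) is a commutative integral domain with unity 1
Commutative: Yes
Integral domain: Yes
Has unity: Yes

ℝ[x]: Commutative=Yes, Unity=Yes


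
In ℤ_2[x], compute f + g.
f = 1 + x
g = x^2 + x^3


Add coefficients mod 2:
x^0: 1 + 0 = 1 (mod 2)
x^1: 1 + 0 = 1 (mod 2)
x^2: 0 + 1 = 1 (mod 2)
x^3: 0 + 1 = 1 (mod 2)
Result: 1 + x + x^2 + x^3

f + g = 1 + x + x^2 + x^3


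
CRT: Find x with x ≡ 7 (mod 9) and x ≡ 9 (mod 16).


m₁ = 9, m₂ = 16, gcd = 1, so CRT applies. M = m₁·m₂ = 144
Let M₁ = M/m₁ = 16, M₂ = M/m₂ = 9
Find y₁ ≡ M₁⁻¹ (mod m₁): 16⁻¹ ≡ 4 (mod 9)
Find y₂ ≡ M₂⁻¹ (mod m₂): 9⁻¹ ≡ 9 (mod 16)
x = a₁·M₁·y₁ + a₂·M₂·y₂ = 7·16·4 + 9·9·9 = 1177
Reduce mod 144: x ≡ 25
Check: 25 mod 9 = 7 ✓, 25 mod 16 = 9 ✓

x ≡ 25 (mod 144)


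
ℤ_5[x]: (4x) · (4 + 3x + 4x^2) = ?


Expand and collect like terms; reduce coefficients mod 5:
x^0: 0·4 = 0 ≡ 0 (mod 5)
x^1: 0·3 + 4·4 = 16 ≡ 1 (mod 5)
x^2: 0·4 + 4·3 = 12 ≡ 2 (mod 5)
x^3: 4·4 = 16 ≡ 1 (mod 5)
Result: x + 2x^2 + x^3

f · g = x + 2x^2 + x^3


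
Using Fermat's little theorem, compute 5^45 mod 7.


Fermat's little theorem: if p is prime and gcd(a,p)=1, then a^(p-1) ≡ 1 (mod p)
p = 7 is prime, gcd(5,7) = 1
Reduce exponent: 45 mod 6 = 3
So 5^45 ≡ 5^3 (mod 7)
5^3 mod 7 = 6

5^45 ≡ 6 (mod 7)


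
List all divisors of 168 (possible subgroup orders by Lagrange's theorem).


Lagrange's theorem: |H| divides |G|
|G| = 168
Divisors of 168: 1, 2, 3, 4, 6, 7, 8, 12, 14, 21, 24, 28, 42, 56, 84, 168

Possible subgroup orders: {1, 2, 3, 4, 6, 7, 8, 12, 14, 21, 24, 28, 42, 56, 84, 168}


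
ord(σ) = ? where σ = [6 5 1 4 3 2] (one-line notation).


Cycle decomposition: (1 6 2 5 3)
Cycle lengths: 5
Order = lcm(5) = 5

ord(σ) = 5


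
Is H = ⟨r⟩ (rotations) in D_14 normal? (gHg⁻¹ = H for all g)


H = ⟨r⟩ (rotations) in D_14
The rotation subgroup ⟨r⟩ has index 2 in D_14, so it is normal

Yes, normal subgroup


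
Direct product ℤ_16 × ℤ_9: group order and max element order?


|ℤ_16 × ℤ_9| = 16 × 9 = 144
Max element order = lcm(16,9) = 144
Cyclic? Yes (gcd=1)

|ℤ_16×ℤ_9| = 144, max element order = 144


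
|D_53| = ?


|D_n| = 2n (n rotations and n reflections)
|D_53| = 2×53 = 106

|D_53| = 106


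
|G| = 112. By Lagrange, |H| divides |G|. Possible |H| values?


Lagrange's theorem: |H| divides |G|
|G| = 112
Divisors of 112: 1, 2, 4, 7, 8, 14, 16, 28, 56, 112

Possible subgroup orders: {1, 2, 4, 7, 8, 14, 16, 28, 56, 112}


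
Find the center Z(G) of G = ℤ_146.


Z(G) = {g ∈ G | gx = xg for all x ∈ G}
ℤ_146 is abelian, so Z(G) = G

Z(ℤ_146) = ℤ_146


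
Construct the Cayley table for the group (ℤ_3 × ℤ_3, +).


Elements: {(0,0), (0,1), (0,2), (1,0), (1,1), (1,2), (2,0), (2,1), (2,2)}
Operation: componentwise addition mod (3, 3)
Entry (a, b) = ((a₁+b₁) mod 3, (a₂+b₂) mod 3)

Cayley table:
      | (0,0) | (0,1) | (0,2) | (1,0) | (1,1) | (1,2) | (2,0) | (2,1) | (2,2)
(0,0) | (0,0) | (0,1) | (0,2) | (1,0) | (1,1) | (1,2) | (2,0) | (2,1) | (2,2)
(0,1) | (0,1) | (0,2) | (0,0) | (1,1) | (1,2) | (1,0) | (2,1) | (2,2) | (2,0)
(0,2) | (0,2) | (0,0) | (0,1) | (1,2) | (1,0) | (1,1) | (2,2) | (2,0) | (2,1)
(1,0) | (1,0) | (1,1) | (1,2) | (2,0) | (2,1) | (2,2) | (0,0) | (0,1) | (0,2)
(1,1) | (1,1) | (1,2) | (1,0) | (2,1) | (2,2) | (2,0) | (0,1) | (0,2) | (0,0)
(1,2) | (1,2) | (1,0) | (1,1) | (2,2) | (2,0) | (2,1) | (0,2) | (0,0) | (0,1)
(2,0) | (2,0) | (2,1) | (2,2) | (0,0) | (0,1) | (0,2) | (1,0) | (1,1) | (1,2)
(2,1) | (2,1) | (2,2) | (2,0) | (0,1) | (0,2) | (0,0) | (1,1) | (1,2) | (1,0)
(2,2) | (2,2) | (2,0) | (2,1) | (0,2) | (0,0) | (0,1) | (1,2) | (1,0) | (1,1)


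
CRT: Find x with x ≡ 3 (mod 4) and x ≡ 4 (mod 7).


m₁ = 4, m₂ = 7, gcd = 1, so CRT applies. M = m₁·m₂ = 28
Let M₁ = M/m₁ = 7, M₂ = M/m₂ = 4
Find y₁ ≡ M₁⁻¹ (mod m₁): 7⁻¹ ≡ 3 (mod 4)
Find y₂ ≡ M₂⁻¹ (mod m₂): 4⁻¹ ≡ 2 (mod 7)
x = a₁·M₁·y₁ + a₂·M₂·y₂ = 3·7·3 + 4·4·2 = 95
Reduce mod 28: x ≡ 11
Check: 11 mod 4 = 3 ✓, 11 mod 7 = 4 ✓

x ≡ 11 (mod 28)


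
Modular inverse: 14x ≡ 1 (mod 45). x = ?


Use the extended Euclidean algorithm to write 1 = 14·s + 45·t; then s mod 45 is the inverse.
Euclidean algorithm:
  14 = 0·45 + 14
  45 = 3·14 + 3
  14 = 4·3 + 2
  3 = 1·2 + 1
  2 = 2·1 + 0
gcd(14,45) = 1
Back-substitution gives: 14·(-16) + 45·(5) = 1
So 14⁻¹ ≡ -16 ≡ 29 (mod 45)
Check: 14 × 29 = 406 ≡ 1 (mod 45) ✓

14⁻¹ ≡ 29 (mod 45)


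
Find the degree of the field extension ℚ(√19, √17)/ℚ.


[ℚ(√19,√17):ℚ] = [ℚ(√19,√17):ℚ(√19)]·[ℚ(√19):ℚ] = 2·2 = 4

[ℚ(√19, √17)/ℚ] = 4


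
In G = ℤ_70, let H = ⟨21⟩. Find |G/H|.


|⟨21⟩| = n / gcd(21, 70) = 70 / 7 = 10
H is normal (ℤ_70 is abelian).
|G/H| = |G| / |H| = 70 / 10 = 7

|G/H| = 7


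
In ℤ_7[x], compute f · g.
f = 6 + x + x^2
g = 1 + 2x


Expand and collect like terms; reduce coefficients mod 7:
x^0: 6·1 = 6 ≡ 6 (mod 7)
x^1: 6·2 + 1·1 = 13 ≡ 6 (mod 7)
x^2: 1·2 + 1·1 = 3 ≡ 3 (mod 7)
x^3: 1·2 = 2 ≡ 2 (mod 7)
Result: 6 + 6x + 3x^2 + 2x^3

f · g = 6 + 6x + 3x^2 + 2x^3


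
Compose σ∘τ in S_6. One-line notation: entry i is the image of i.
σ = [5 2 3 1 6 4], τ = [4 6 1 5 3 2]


σ∘τ: apply τ first, then σ
1 →τ 4 →σ 1
2 →τ 6 →σ 4
3 →τ 1 →σ 5
4 →τ 5 →σ 6
5 →τ 3 →σ 3
6 →τ 2 →σ 2

σ∘τ = [1 4 5 6 3 2]


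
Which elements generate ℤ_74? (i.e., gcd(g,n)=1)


g generates ℤ_n iff gcd(g,n) = 1
Prime factors of 74: 2, 37
Generators are g ∈ {1,...,73} not divisible by any of these primes.
Generators: {1, 3, 5, 7, 9, 11, 13, 15, 17, 19, 21, 23, 25, 27, 29, 31, 33, 35, 39, 41, 43, 45, 47, 49, 51, 53, 55, 57, 59, 61, 63, 65, 67, 69, 71, 73}
Number of generators = φ(74) = 36

Generators of ℤ_74 = {1, 3, 5, 7, 9, 11, 13, 15, 17, 19, 21, 23, 25, 27, 29, 31, 33, 35, 39, 41, 43, 45, 47, 49, 51, 53, 55, 57, 59, 61, 63, 65, 67, 69, 71, 73}


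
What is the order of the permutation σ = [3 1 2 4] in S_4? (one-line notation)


Cycle decomposition: (1 3 2)
Cycle lengths: 3
Order = lcm(3) = 3

ord(σ) = 3


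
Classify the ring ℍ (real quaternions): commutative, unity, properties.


quaternion multiplication is non-commutative (ij = k ≠ ji = -k); has unity 1; a division ring but not an integral domain since integral domains are commutative by convention
Commutative: No
Integral domain: No
Has unity: Yes

ℍ (real quaternions): Commutative=No, Unity=Yes


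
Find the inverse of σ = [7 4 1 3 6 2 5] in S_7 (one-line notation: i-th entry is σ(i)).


To find σ⁻¹, swap domain and range:
σ(1) = 7 → σ⁻¹(7) = 1
σ(2) = 4 → σ⁻¹(4) = 2
σ(3) = 1 → σ⁻¹(1) = 3
σ(4) = 3 → σ⁻¹(3) = 4
σ(5) = 6 → σ⁻¹(6) = 5
σ(6) = 2 → σ⁻¹(2) = 6
σ(7) = 5 → σ⁻¹(5) = 7

σ⁻¹ = [3 6 4 2 7 5 1]


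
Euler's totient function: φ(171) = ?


Factor n: 171 = 3^2 × 19
φ(n) = n · ∏(1 - 1/p) over distinct primes p | n
φ(171) = 171 · (1 - 1/3) · (1 - 1/19) = 108

φ(171) = 108


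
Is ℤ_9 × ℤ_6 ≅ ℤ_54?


Comparing ℤ_9 × ℤ_6 and ℤ_54:
gcd(9,6) = 3 ≠ 1. Max element order in ℤ_9×ℤ_6 is lcm(9,6) = 18 < 54, so it has no element of order 54

No, ℤ_9 × ℤ_6 ≇ ℤ_54


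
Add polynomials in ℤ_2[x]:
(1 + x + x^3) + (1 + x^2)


Add coefficients mod 2:
x^0: 1 + 1 = 0 (mod 2)
x^1: 1 + 0 = 1 (mod 2)
x^2: 0 + 1 = 1 (mod 2)
x^3: 1 + 0 = 1 (mod 2)
Result: x + x^2 + x^3

f + g = x + x^2 + x^3


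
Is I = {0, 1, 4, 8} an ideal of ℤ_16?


Check ideal conditions for I = {0, 1, 4, 8} in ℤ_16:
(1) I is an additive subgroup? No
(2) For r ∈ ℤ_16 and a ∈ I: r·a ∈ I? No  [counterexample: r=2, a=1, r·a mod 16 = 2 ∉ I]

No, I is not an ideal of ℤ_16


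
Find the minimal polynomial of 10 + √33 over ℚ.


Let α = 10 + √33. Then α - 10 = √33, so (α - 10)² = 33, giving α² - 20α + 67 = 0. Degree 2 and α ∉ ℚ, so this is the minimal polynomial.

Minimal polynomial: x² - 20x + 67


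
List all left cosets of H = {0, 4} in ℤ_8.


H = {0, 4}, |H| = 2
Number of cosets = |G|/|H| = 8/2 = 4
0 + H = {0, 4}
1 + H = {1, 5}
2 + H = {2, 6}
3 + H = {3, 7}

Cosets: 0+H={0,4}; 1+H={1,5}; 2+H={2,6}; 3+H={3,7}


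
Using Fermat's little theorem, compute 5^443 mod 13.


Fermat's little theorem: if p is prime and gcd(a,p)=1, then a^(p-1) ≡ 1 (mod p)
p = 13 is prime, gcd(5,13) = 1
Reduce exponent: 443 mod 12 = 11
So 5^443 ≡ 5^11 (mod 13)
5^11 mod 13 = 8

5^443 ≡ 8 (mod 13)


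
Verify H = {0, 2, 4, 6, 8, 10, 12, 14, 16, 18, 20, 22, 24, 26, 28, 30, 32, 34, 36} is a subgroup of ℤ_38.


Subgroup test for H = {0, 2, 4, 6, 8, 10, 12, 14, 16, 18, 20, 22, 24, 26, 28, 30, 32, 34, 36} in (ℤ_38, +):
(1) 0 ∈ H? Yes
(2) Closure: for all a,b ∈ H, (a+b) mod 38 ∈ H? Yes
(3) Inverses: for all a ∈ H, -a mod 38 ∈ H? Yes

Yes, H is a subgroup of ℤ_38


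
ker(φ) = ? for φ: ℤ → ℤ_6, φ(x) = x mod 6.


Kernel = preimage of identity
ker(φ) = {x ∈ ℤ : x ≡ 0 (mod 6)} = 6ℤ = {0, ±6, ±12, ...}

ker(φ) = 6ℤ


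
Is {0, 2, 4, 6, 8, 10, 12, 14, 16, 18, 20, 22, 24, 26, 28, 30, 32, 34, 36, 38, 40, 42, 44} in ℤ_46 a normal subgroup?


H = {0, 2, 4, 6, 8, 10, 12, 14, 16, 18, 20, 22, 24, 26, 28, 30, 32, 34, 36, 38, 40, 42, 44} in ℤ_46
ℤ_46 is abelian; every subgroup of an abelian group is normal

Yes, normal subgroup


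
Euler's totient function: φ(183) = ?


Factor n: 183 = 3 × 61
φ(n) = n · ∏(1 - 1/p) over distinct primes p | n
φ(183) = 183 · (1 - 1/3) · (1 - 1/61) = 120

φ(183) = 120


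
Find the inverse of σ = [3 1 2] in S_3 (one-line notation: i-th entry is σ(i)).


To find σ⁻¹, swap domain and range:
σ(1) = 3 → σ⁻¹(3) = 1
σ(2) = 1 → σ⁻¹(1) = 2
σ(3) = 2 → σ⁻¹(2) = 3

σ⁻¹ = [2 3 1]


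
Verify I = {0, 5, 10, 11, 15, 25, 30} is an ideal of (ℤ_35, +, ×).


Check ideal conditions for I = {0, 5, 10, 11, 15, 25, 30} in ℤ_35:
(1) I is an additive subgroup? No
(2) For r ∈ ℤ_35 and a ∈ I: r·a ∈ I? No  [counterexample: r=2, a=10, r·a mod 35 = 20 ∉ I]

No, I is not an ideal of ℤ_35


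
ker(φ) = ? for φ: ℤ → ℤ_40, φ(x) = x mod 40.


Kernel = preimage of identity
ker(φ) = {x ∈ ℤ : x ≡ 0 (mod 40)} = 40ℤ = {0, ±40, ±80, ...}

ker(φ) = 40ℤ


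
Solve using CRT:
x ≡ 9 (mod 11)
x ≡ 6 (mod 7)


m₁ = 11, m₂ = 7, gcd = 1, so CRT applies. M = m₁·m₂ = 77
Let M₁ = M/m₁ = 7, M₂ = M/m₂ = 11
Find y₁ ≡ M₁⁻¹ (mod m₁): 7⁻¹ ≡ 8 (mod 11)
Find y₂ ≡ M₂⁻¹ (mod m₂): 11⁻¹ ≡ 2 (mod 7)
x = a₁·M₁·y₁ + a₂·M₂·y₂ = 9·7·8 + 6·11·2 = 636
Reduce mod 77: x ≡ 20
Check: 20 mod 11 = 9 ✓, 20 mod 7 = 6 ✓

x ≡ 20 (mod 77)


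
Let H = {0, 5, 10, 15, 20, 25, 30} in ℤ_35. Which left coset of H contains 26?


26 + H = {26 + h (mod 35) : h ∈ H}
26+0=26, 26+5=31, 26+10=1, 26+15=6, 26+20=11, 26+25=16, 26+30=21
26 + H = {1, 6, 11, 16, 21, 26, 31} = 1 + H

26 + H = {1, 6, 11, 16, 21, 26, 31}


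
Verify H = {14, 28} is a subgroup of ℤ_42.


Subgroup test for H = {14, 28} in (ℤ_42, +):
(1) 0 ∈ H? No
(2) Closure: for all a,b ∈ H, (a+b) mod 42 ∈ H? No  [counterexample: 14 + 28 = 0 ∉ H]
(3) Inverses: for all a ∈ H, -a mod 42 ∈ H? Yes

No, H is not a subgroup of ℤ_42


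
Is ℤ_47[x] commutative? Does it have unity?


ℤ_47 is a field (n prime), so ℤ_47[x] is a commutative integral domain with unity
Commutative: Yes
Integral domain: Yes
Has unity: Yes

ℤ_47[x]: Commutative=Yes, Unity=Yes


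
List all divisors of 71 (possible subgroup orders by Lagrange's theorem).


Lagrange's theorem: |H| divides |G|
|G| = 71
Divisors of 71: 1, 71

Possible subgroup orders: {1, 71}


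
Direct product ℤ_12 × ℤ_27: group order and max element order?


|ℤ_12 × ℤ_27| = 12 × 27 = 324
Max element order = lcm(12,27) = 108
Cyclic? No (gcd=3)

|ℤ_12×ℤ_27| = 324, max element order = 108


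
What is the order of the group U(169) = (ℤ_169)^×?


U(n) is the group of units mod n; |U(n)| = φ(n)
|U(169)| = φ(169) = 156

|U(169) = (ℤ_169)^×| = 156


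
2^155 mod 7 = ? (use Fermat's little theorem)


Fermat's little theorem: if p is prime and gcd(a,p)=1, then a^(p-1) ≡ 1 (mod p)
p = 7 is prime, gcd(2,7) = 1
Reduce exponent: 155 mod 6 = 5
So 2^155 ≡ 2^5 (mod 7)
2^5 mod 7 = 4

2^155 ≡ 4 (mod 7)


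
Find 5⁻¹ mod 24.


Use the extended Euclidean algorithm to write 1 = 5·s + 24·t; then s mod 24 is the inverse.
Euclidean algorithm:
  5 = 0·24 + 5
  24 = 4·5 + 4
  5 = 1·4 + 1
  4 = 4·1 + 0
gcd(5,24) = 1
Back-substitution gives: 5·(5) + 24·(-1) = 1
So 5⁻¹ ≡ 5 ≡ 5 (mod 24)
Check: 5 × 5 = 25 ≡ 1 (mod 24) ✓

5⁻¹ ≡ 5 (mod 24)


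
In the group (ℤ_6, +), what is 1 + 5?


Operation: addition mod 6
1 + 5 = (a + b) mod 6 with a = 1, b = 5

1 + 5 = 0


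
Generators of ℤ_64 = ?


g generates ℤ_n iff gcd(g,n) = 1
Prime factors of 64: 2
Generators are g ∈ {1,...,63} not divisible by any of these primes.
Generators: {1, 3, 5, 7, 9, 11, 13, 15, 17, 19, 21, 23, 25, 27, 29, 31, 33, 35, 37, 39, 41, 43, 45, 47, 49, 51, 53, 55, 57, 59, 61, 63}
Number of generators = φ(64) = 32

Generators of ℤ_64 = {1, 3, 5, 7, 9, 11, 13, 15, 17, 19, 21, 23, 25, 27, 29, 31, 33, 35, 37, 39, 41, 43, 45, 47, 49, 51, 53, 55, 57, 59, 61, 63}


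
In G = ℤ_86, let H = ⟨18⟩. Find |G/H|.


|⟨18⟩| = n / gcd(18, 86) = 86 / 2 = 43
H is normal (ℤ_86 is abelian).
|G/H| = |G| / |H| = 86 / 43 = 2

|G/H| = 2


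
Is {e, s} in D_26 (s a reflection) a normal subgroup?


H = {e, s} in D_26 (s a reflection)
r·s·r⁻¹ = sr⁻² ≠ s for n ≥ 3, so {e, s} is not closed under conjugation

No, not a normal subgroup


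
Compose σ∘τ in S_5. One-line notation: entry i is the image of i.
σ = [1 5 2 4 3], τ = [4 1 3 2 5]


σ∘τ: apply τ first, then σ
1 →τ 4 →σ 4
2 →τ 1 →σ 1
3 →τ 3 →σ 2
4 →τ 2 →σ 5
5 →τ 5 →σ 3

σ∘τ = [4 1 2 5 3]


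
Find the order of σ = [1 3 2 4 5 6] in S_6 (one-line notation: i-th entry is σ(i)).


Cycle decomposition: (2 3)
Cycle lengths: 2
Order = lcm(2) = 2

ord(σ) = 2


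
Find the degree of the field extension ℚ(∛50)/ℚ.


∛50 has minimal polynomial x³ - 50 (irreducible over ℚ since 50 is not a perfect cube)

[ℚ(∛50)/ℚ] = 3


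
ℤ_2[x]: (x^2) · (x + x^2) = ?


Expand and collect like terms; reduce coefficients mod 2:
x^0: 0·0 = 0 ≡ 0 (mod 2)
x^1: 0·1 + 0·0 = 0 ≡ 0 (mod 2)
x^2: 0·1 + 0·1 + 1·0 = 0 ≡ 0 (mod 2)
x^3: 0·1 + 1·1 = 1 ≡ 1 (mod 2)
x^4: 1·1 = 1 ≡ 1 (mod 2)
Result: x^3 + x^4

f · g = x^3 + x^4


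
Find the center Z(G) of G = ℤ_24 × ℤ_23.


Z(G) = {g ∈ G | gx = xg for all x ∈ G}
Direct product of abelian groups is abelian, so Z(G) = G

Z(ℤ_24 × ℤ_23) = ℤ_24 × ℤ_23


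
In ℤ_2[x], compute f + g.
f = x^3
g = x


Add coefficients mod 2:
x^0: 0 + 0 = 0 (mod 2)
x^1: 0 + 1 = 1 (mod 2)
x^2: 0 + 0 = 0 (mod 2)
x^3: 1 + 0 = 1 (mod 2)
Result: x + x^3

f + g = x + x^3


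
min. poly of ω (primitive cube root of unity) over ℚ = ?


ω satisfies x² + x + 1 = 0 (the cyclotomic polynomial Φ₃)

Minimal polynomial: x² + x + 1


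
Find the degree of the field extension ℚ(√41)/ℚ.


√41 has minimal polynomial x² - 41 (irreducible over ℚ since 41 is squarefree)

[ℚ(√41)/ℚ] = 2


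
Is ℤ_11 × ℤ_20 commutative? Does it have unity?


Direct product ring; commutative with unity (1,1); but (1,0)·(0,1) = (0,0) gives zero divisors, so not an integral domain
Commutative: Yes
Integral domain: No
Has unity: Yes

ℤ_11 × ℤ_20: Commutative=Yes, Unity=Yes


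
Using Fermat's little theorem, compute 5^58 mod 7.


Fermat's little theorem: if p is prime and gcd(a,p)=1, then a^(p-1) ≡ 1 (mod p)
p = 7 is prime, gcd(5,7) = 1
Reduce exponent: 58 mod 6 = 4
So 5^58 ≡ 5^4 (mod 7)
5^4 mod 7 = 2

5^58 ≡ 2 (mod 7)


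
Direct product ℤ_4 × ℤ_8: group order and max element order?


|ℤ_4 × ℤ_8| = 4 × 8 = 32
Max element order = lcm(4,8) = 8
Cyclic? No (gcd=4)

|ℤ_4×ℤ_8| = 32, max element order = 8


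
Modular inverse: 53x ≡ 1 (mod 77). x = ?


Use the extended Euclidean algorithm to write 1 = 53·s + 77·t; then s mod 77 is the inverse.
Euclidean algorithm:
  53 = 0·77 + 53
  77 = 1·53 + 24
  53 = 2·24 + 5
  24 = 4·5 + 4
  5 = 1·4 + 1
  4 = 4·1 + 0
gcd(53,77) = 1
Back-substitution gives: 53·(16) + 77·(-11) = 1
So 53⁻¹ ≡ 16 ≡ 16 (mod 77)
Check: 53 × 16 = 848 ≡ 1 (mod 77) ✓

53⁻¹ ≡ 16 (mod 77)


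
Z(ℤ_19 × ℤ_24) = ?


Z(G) = {g ∈ G | gx = xg for all x ∈ G}
Direct product of abelian groups is abelian, so Z(G) = G

Z(ℤ_19 × ℤ_24) = ℤ_19 × ℤ_24


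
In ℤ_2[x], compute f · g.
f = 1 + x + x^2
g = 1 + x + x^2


Expand and collect like terms; reduce coefficients mod 2:
x^0: 1·1 = 1 ≡ 1 (mod 2)
x^1: 1·1 + 1·1 = 2 ≡ 0 (mod 2)
x^2: 1·1 + 1·1 + 1·1 = 3 ≡ 1 (mod 2)
x^3: 1·1 + 1·1 = 2 ≡ 0 (mod 2)
x^4: 1·1 = 1 ≡ 1 (mod 2)
Result: 1 + x^2 + x^4

f · g = 1 + x^2 + x^4


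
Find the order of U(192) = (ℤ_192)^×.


U(n) is the group of units mod n; |U(n)| = φ(n)
|U(192)| = φ(192) = 64

|U(192) = (ℤ_192)^×| = 64


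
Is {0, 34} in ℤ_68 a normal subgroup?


H = {0, 34} in ℤ_68
ℤ_68 is abelian; every subgroup of an abelian group is normal

Yes, normal subgroup


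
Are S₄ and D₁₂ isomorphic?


Comparing S₄ and D₁₂:
S₄ has trivial center; D₁₂ has center {e, r⁶}

No, S₄ ≇ D₁₂


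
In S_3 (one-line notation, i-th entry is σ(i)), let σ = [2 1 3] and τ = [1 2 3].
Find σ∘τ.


σ∘τ: apply τ first, then σ
1 →τ 1 →σ 2
2 →τ 2 →σ 1
3 →τ 3 →σ 3

σ∘τ = [2 1 3]


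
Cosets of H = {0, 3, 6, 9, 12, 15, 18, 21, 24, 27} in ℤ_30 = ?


H = {0, 3, 6, 9, 12, 15, 18, 21, 24, 27}, |H| = 10
Number of cosets = |G|/|H| = 30/10 = 3
0 + H = {0, 3, 6, 9, 12, 15, 18, 21, 24, 27}
1 + H = {1, 4, 7, 10, 13, 16, 19, 22, 25, 28}
2 + H = {2, 5, 8, 11, 14, 17, 20, 23, 26, 29}

Cosets: 0+H={0,3,6,9,12,15,18,21,24,27}; 1+H={1,4,7,10,13,16,19,22,25,28}; 2+H={2,5,8,11,14,17,20,23,26,29}


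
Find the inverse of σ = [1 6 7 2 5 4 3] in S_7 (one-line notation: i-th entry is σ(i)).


To find σ⁻¹, swap domain and range:
σ(1) = 1 → σ⁻¹(1) = 1
σ(2) = 6 → σ⁻¹(6) = 2
σ(3) = 7 → σ⁻¹(7) = 3
σ(4) = 2 → σ⁻¹(2) = 4
σ(5) = 5 → σ⁻¹(5) = 5
σ(6) = 4 → σ⁻¹(4) = 6
σ(7) = 3 → σ⁻¹(3) = 7

σ⁻¹ = [1 4 7 6 5 2 3]


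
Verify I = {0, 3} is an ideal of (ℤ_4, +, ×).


Check ideal conditions for I = {0, 3} in ℤ_4:
(1) I is an additive subgroup? No
(2) For r ∈ ℤ_4 and a ∈ I: r·a ∈ I? No  [counterexample: r=2, a=3, r·a mod 4 = 2 ∉ I]

No, I is not an ideal of ℤ_4


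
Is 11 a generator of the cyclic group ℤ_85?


g generates ℤ_n iff gcd(g, n) = 1
gcd(11, 85) = 1
Since gcd = 1, 11 is a generator.

Yes, 11 generates ℤ_85


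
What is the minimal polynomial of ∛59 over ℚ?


∛59 satisfies x³ - 59 = 0, irreducible over ℚ (no rational root; 59 is not a perfect cube)

Minimal polynomial: x³ - 59


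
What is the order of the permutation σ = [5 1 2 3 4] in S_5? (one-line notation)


Cycle decomposition: (1 5 4 3 2)
Cycle lengths: 5
Order = lcm(5) = 5

ord(σ) = 5


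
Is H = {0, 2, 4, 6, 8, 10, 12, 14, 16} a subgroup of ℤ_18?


Subgroup test for H = {0, 2, 4, 6, 8, 10, 12, 14, 16} in (ℤ_18, +):
(1) 0 ∈ H? Yes
(2) Closure: for all a,b ∈ H, (a+b) mod 18 ∈ H? Yes
(3) Inverses: for all a ∈ H, -a mod 18 ∈ H? Yes

Yes, H is a subgroup of ℤ_18


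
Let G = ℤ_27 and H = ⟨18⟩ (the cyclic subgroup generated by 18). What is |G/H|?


|⟨18⟩| = n / gcd(18, 27) = 27 / 9 = 3
H is normal (ℤ_27 is abelian).
|G/H| = |G| / |H| = 27 / 3 = 9

|G/H| = 9


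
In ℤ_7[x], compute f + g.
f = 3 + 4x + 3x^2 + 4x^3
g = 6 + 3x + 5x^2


Add coefficients mod 7:
x^0: 3 + 6 = 2 (mod 7)
x^1: 4 + 3 = 0 (mod 7)
x^2: 3 + 5 = 1 (mod 7)
x^3: 4 + 0 = 4 (mod 7)
Result: 2 + x^2 + 4x^3

f + g = 2 + x^2 + 4x^3


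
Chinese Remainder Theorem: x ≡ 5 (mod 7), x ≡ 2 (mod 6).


m₁ = 7, m₂ = 6, gcd = 1, so CRT applies. M = m₁·m₂ = 42
Let M₁ = M/m₁ = 6, M₂ = M/m₂ = 7
Find y₁ ≡ M₁⁻¹ (mod m₁): 6⁻¹ ≡ 6 (mod 7)
Find y₂ ≡ M₂⁻¹ (mod m₂): 7⁻¹ ≡ 1 (mod 6)
x = a₁·M₁·y₁ + a₂·M₂·y₂ = 5·6·6 + 2·7·1 = 194
Reduce mod 42: x ≡ 26
Check: 26 mod 7 = 5 ✓, 26 mod 6 = 2 ✓

x ≡ 26 (mod 42)


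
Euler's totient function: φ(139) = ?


Factor n: 139 = 139
φ(n) = n · ∏(1 - 1/p) over distinct primes p | n
φ(139) = 139 · (1 - 1/139) = 138

φ(139) = 138


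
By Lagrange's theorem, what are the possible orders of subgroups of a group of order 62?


Lagrange's theorem: |H| divides |G|
|G| = 62
Divisors of 62: 1, 2, 31, 62

Possible subgroup orders: {1, 2, 31, 62}


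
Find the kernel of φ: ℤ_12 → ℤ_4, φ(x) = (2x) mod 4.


Kernel = preimage of identity
ker(φ) = {x ∈ ℤ_12 : 2x ≡ 0 (mod 4)}. Since 4 | 12, φ is well-defined. The kernel is the cyclic subgroup ⟨2⟩ of ℤ_12 (order 6), i.e. {0, 2, 4, 6, 8, 10}

ker(φ) = {0, 2, 4, 6, 8, 10}


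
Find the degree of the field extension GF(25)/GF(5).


GF(25) = GF(5^2), so the extension degree is 2

[GF(25)/GF(5)] = 2


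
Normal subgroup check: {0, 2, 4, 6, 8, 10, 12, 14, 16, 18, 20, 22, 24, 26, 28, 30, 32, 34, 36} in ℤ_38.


H = {0, 2, 4, 6, 8, 10, 12, 14, 16, 18, 20, 22, 24, 26, 28, 30, 32, 34, 36} in ℤ_38
ℤ_38 is abelian; every subgroup of an abelian group is normal

Yes, normal subgroup


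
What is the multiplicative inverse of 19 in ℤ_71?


Use the extended Euclidean algorithm to write 1 = 19·s + 71·t; then s mod 71 is the inverse.
Euclidean algorithm:
  19 = 0·71 + 19
  71 = 3·19 + 14
  19 = 1·14 + 5
  14 = 2·5 + 4
  5 = 1·4 + 1
  4 = 4·1 + 0
gcd(19,71) = 1
Back-substitution gives: 19·(15) + 71·(-4) = 1
So 19⁻¹ ≡ 15 ≡ 15 (mod 71)
Check: 19 × 15 = 285 ≡ 1 (mod 71) ✓

19⁻¹ ≡ 15 (mod 71)


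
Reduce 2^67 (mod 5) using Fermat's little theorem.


Fermat's little theorem: if p is prime and gcd(a,p)=1, then a^(p-1) ≡ 1 (mod p)
p = 5 is prime, gcd(2,5) = 1
Reduce exponent: 67 mod 4 = 3
So 2^67 ≡ 2^3 (mod 5)
2^3 mod 5 = 3

2^67 ≡ 3 (mod 5)


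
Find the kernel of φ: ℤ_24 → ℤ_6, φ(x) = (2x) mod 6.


Kernel = preimage of identity
ker(φ) = {x ∈ ℤ_24 : 2x ≡ 0 (mod 6)}. Since 6 | 24, φ is well-defined. The kernel is the cyclic subgroup ⟨3⟩ of ℤ_24 (order 8), i.e. {0, 3, 6, 9, 12, 15, 18, 21}

ker(φ) = {0, 3, 6, 9, 12, 15, 18, 21}


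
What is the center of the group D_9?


Z(G) = {g ∈ G | gx = xg for all x ∈ G}
For odd n, Z(D_n) = {e}: no nontrivial rotation commutes with all reflections

Z(D_9) = {e}


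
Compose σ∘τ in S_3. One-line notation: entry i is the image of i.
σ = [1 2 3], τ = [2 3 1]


σ∘τ: apply τ first, then σ
1 →τ 2 →σ 2
2 →τ 3 →σ 3
3 →τ 1 →σ 1

σ∘τ = [2 3 1]


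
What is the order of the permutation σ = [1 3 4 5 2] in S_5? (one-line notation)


Cycle decomposition: (2 3 4 5)
Cycle lengths: 4
Order = lcm(4) = 4

ord(σ) = 4


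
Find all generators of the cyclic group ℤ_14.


g generates ℤ_n iff gcd(g,n) = 1
Checking each g ∈ {1,...,13}:
gcd(1,14) = 1
gcd(2,14) = 2
gcd(3,14) = 1
gcd(4,14) = 2
gcd(5,14) = 1
gcd(6,14) = 2
gcd(7,14) = 7
gcd(8,14) = 2
gcd(9,14) = 1
gcd(10,14) = 2
gcd(11,14) = 1
gcd(12,14) = 2
gcd(13,14) = 1
Generators: {1, 3, 5, 9, 11, 13}
Number of generators = φ(14) = 6

Generators of ℤ_14 = {1, 3, 5, 9, 11, 13}


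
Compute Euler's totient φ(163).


Factor n: 163 = 163
φ(n) = n · ∏(1 - 1/p) over distinct primes p | n
φ(163) = 163 · (1 - 1/163) = 162

φ(163) = 162


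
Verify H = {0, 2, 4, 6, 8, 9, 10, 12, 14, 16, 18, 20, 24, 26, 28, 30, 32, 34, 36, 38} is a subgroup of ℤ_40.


Subgroup test for H = {0, 2, 4, 6, 8, 9, 10, 12, 14, 16, 18, 20, 24, 26, 28, 30, 32, 34, 36, 38} in (ℤ_40, +):
(1) 0 ∈ H? Yes
(2) Closure: for all a,b ∈ H, (a+b) mod 40 ∈ H? No  [counterexample: 2 + 9 = 11 ∉ H]
(3) Inverses: for all a ∈ H, -a mod 40 ∈ H? No

No, H is not a subgroup of ℤ_40


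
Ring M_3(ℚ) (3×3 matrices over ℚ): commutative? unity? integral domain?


Matrix multiplication is non-commutative for n ≥ 2; the identity matrix I is the unity; singular matrices give zero divisors, so not an integral domain
Commutative: No
Integral domain: No
Has unity: Yes

M_3(ℚ) (3×3 matrices over ℚ): Commutative=No, Unity=Yes


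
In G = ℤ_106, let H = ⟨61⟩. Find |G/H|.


|⟨61⟩| = n / gcd(61, 106) = 106 / 1 = 106
H is normal (ℤ_106 is abelian).
|G/H| = |G| / |H| = 106 / 106 = 1

|G/H| = 1


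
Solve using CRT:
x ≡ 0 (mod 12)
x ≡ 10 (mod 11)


m₁ = 12, m₂ = 11, gcd = 1, so CRT applies. M = m₁·m₂ = 132
Let M₁ = M/m₁ = 11, M₂ = M/m₂ = 12
Find y₁ ≡ M₁⁻¹ (mod m₁): 11⁻¹ ≡ 11 (mod 12)
Find y₂ ≡ M₂⁻¹ (mod m₂): 12⁻¹ ≡ 1 (mod 11)
x = a₁·M₁·y₁ + a₂·M₂·y₂ = 0·11·11 + 10·12·1 = 120
Reduce mod 132: x ≡ 120
Check: 120 mod 12 = 0 ✓, 120 mod 11 = 10 ✓

x ≡ 120 (mod 132)


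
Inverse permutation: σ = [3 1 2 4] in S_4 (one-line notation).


To find σ⁻¹, swap domain and range:
σ(1) = 3 → σ⁻¹(3) = 1
σ(2) = 1 → σ⁻¹(1) = 2
σ(3) = 2 → σ⁻¹(2) = 3
σ(4) = 4 → σ⁻¹(4) = 4

σ⁻¹ = [2 3 1 4]


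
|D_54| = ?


|D_n| = 2n (n rotations and n reflections)
|D_54| = 2×54 = 108

|D_54| = 108


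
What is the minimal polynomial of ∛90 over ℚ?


∛90 satisfies x³ - 90 = 0, irreducible over ℚ (no rational root; 90 is not a perfect cube)

Minimal polynomial: x³ - 90


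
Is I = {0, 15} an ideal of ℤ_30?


Check ideal conditions for I = {0, 15} in ℤ_30:
(1) I is an additive subgroup? Yes
(2) For r ∈ ℤ_30 and a ∈ I: r·a ∈ I? Yes

Yes, I is an ideal of ℤ_30


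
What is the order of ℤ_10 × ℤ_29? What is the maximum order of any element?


|ℤ_10 × ℤ_29| = 10 × 29 = 290
Max element order = lcm(10,29) = 290
Cyclic? Yes (gcd=1)

|ℤ_10×ℤ_29| = 290, max element order = 290


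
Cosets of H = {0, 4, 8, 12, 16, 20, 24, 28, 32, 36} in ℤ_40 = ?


H = {0, 4, 8, 12, 16, 20, 24, 28, 32, 36}, |H| = 10
Number of cosets = |G|/|H| = 40/10 = 4
0 + H = {0, 4, 8, 12, 16, 20, 24, 28, 32, 36}
1 + H = {1, 5, 9, 13, 17, 21, 25, 29, 33, 37}
2 + H = {2, 6, 10, 14, 18, 22, 26, 30, 34, 38}
3 + H = {3, 7, 11, 15, 19, 23, 27, 31, 35, 39}

Cosets: 0+H={0,4,8,12,16,20,24,28,32,36}; 1+H={1,5,9,13,17,21,25,29,33,37}; 2+H={2,6,10,14,18,22,26,30,34,38}; 3+H={3,7,11,15,19,23,27,31,35,39}


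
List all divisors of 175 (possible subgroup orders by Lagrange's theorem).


Lagrange's theorem: |H| divides |G|
|G| = 175
Divisors of 175: 1, 5, 7, 25, 35, 175

Possible subgroup orders: {1, 5, 7, 25, 35, 175}


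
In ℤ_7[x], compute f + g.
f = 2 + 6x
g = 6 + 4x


Add coefficients mod 7:
x^0: 2 + 6 = 1 (mod 7)
x^1: 6 + 4 = 3 (mod 7)
Result: 1 + 3x

f + g = 1 + 3x


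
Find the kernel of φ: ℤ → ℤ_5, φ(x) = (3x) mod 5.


Kernel = preimage of identity
ker(φ) = {x ∈ ℤ : 3x ≡ 0 (mod 5)}. gcd(3,5) = 1, so 3x ≡ 0 (mod 5) ⟺ x ≡ 0 (mod 5/1 = 5). Hence ker(φ) = 5ℤ

ker(φ) = 5ℤ


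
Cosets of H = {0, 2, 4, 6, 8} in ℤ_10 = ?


H = {0, 2, 4, 6, 8}, |H| = 5
Number of cosets = |G|/|H| = 10/5 = 2
0 + H = {0, 2, 4, 6, 8}
1 + H = {1, 3, 5, 7, 9}

Cosets: 0+H={0,2,4,6,8}; 1+H={1,3,5,7,9}


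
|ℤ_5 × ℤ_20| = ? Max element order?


|ℤ_5 × ℤ_20| = 5 × 20 = 100
Max element order = lcm(5,20) = 20
Cyclic? No (gcd=5)

|ℤ_5×ℤ_20| = 100, max element order = 20


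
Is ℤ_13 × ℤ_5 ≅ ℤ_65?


Comparing ℤ_13 × ℤ_5 and ℤ_65:
gcd(13,5) = 1, so ℤ_13 × ℤ_5 ≅ ℤ_65 (CRT)

Yes, ℤ_13 × ℤ_5 ≅ ℤ_65


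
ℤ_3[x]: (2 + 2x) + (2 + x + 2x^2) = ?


Add coefficients mod 3:
x^0: 2 + 2 = 1 (mod 3)
x^1: 2 + 1 = 0 (mod 3)
x^2: 0 + 2 = 2 (mod 3)
Result: 1 + 2x^2

f + g = 1 + 2x^2


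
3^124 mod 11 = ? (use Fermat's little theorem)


Fermat's little theorem: if p is prime and gcd(a,p)=1, then a^(p-1) ≡ 1 (mod p)
p = 11 is prime, gcd(3,11) = 1
Reduce exponent: 124 mod 10 = 4
So 3^124 ≡ 3^4 (mod 11)
3^4 mod 11 = 4

3^124 ≡ 4 (mod 11)


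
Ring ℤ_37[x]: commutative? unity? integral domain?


ℤ_37 is a field (n prime), so ℤ_37[x] is a commutative integral domain with unity
Commutative: Yes
Integral domain: Yes
Has unity: Yes

ℤ_37[x]: Commutative=Yes, Unity=Yes


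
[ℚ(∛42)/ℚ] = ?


∛42 has minimal polynomial x³ - 42 (irreducible over ℚ since 42 is not a perfect cube)

[ℚ(∛42)/ℚ] = 3


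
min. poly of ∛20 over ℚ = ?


∛20 satisfies x³ - 20 = 0, irreducible over ℚ (no rational root; 20 is not a perfect cube)

Minimal polynomial: x³ - 20


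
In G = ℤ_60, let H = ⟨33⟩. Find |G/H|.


|⟨33⟩| = n / gcd(33, 60) = 60 / 3 = 20
H is normal (ℤ_60 is abelian).
|G/H| = |G| / |H| = 60 / 20 = 3

|G/H| = 3


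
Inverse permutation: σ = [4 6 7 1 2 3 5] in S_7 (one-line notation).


To find σ⁻¹, swap domain and range:
σ(1) = 4 → σ⁻¹(4) = 1
σ(2) = 6 → σ⁻¹(6) = 2
σ(3) = 7 → σ⁻¹(7) = 3
σ(4) = 1 → σ⁻¹(1) = 4
σ(5) = 2 → σ⁻¹(2) = 5
σ(6) = 3 → σ⁻¹(3) = 6
σ(7) = 5 → σ⁻¹(5) = 7

σ⁻¹ = [4 5 6 1 7 2 3]


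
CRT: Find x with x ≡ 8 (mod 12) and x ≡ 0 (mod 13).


m₁ = 12, m₂ = 13, gcd = 1, so CRT applies. M = m₁·m₂ = 156
Let M₁ = M/m₁ = 13, M₂ = M/m₂ = 12
Find y₁ ≡ M₁⁻¹ (mod m₁): 13⁻¹ ≡ 1 (mod 12)
Find y₂ ≡ M₂⁻¹ (mod m₂): 12⁻¹ ≡ 12 (mod 13)
x = a₁·M₁·y₁ + a₂·M₂·y₂ = 8·13·1 + 0·12·12 = 104
Reduce mod 156: x ≡ 104
Check: 104 mod 12 = 8 ✓, 104 mod 13 = 0 ✓

x ≡ 104 (mod 156)


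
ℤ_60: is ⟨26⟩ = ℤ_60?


g generates ℤ_n iff gcd(g, n) = 1
gcd(26, 60) = 2
Since gcd = 2 ≠ 1, ⟨26⟩ has order 30 < 60, so 26 is not a generator.

No, 26 does not generate ℤ_60


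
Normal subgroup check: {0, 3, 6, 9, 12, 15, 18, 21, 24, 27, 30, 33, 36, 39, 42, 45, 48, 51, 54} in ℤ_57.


H = {0, 3, 6, 9, 12, 15, 18, 21, 24, 27, 30, 33, 36, 39, 42, 45, 48, 51, 54} in ℤ_57
ℤ_57 is abelian; every subgroup of an abelian group is normal

Yes, normal subgroup


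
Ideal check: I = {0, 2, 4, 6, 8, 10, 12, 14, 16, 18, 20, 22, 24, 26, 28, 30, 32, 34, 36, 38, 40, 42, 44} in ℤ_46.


Check ideal conditions for I = {0, 2, 4, 6, 8, 10, 12, 14, 16, 18, 20, 22, 24, 26, 28, 30, 32, 34, 36, 38, 40, 42, 44} in ℤ_46:
(1) I is an additive subgroup? Yes
(2) For r ∈ ℤ_46 and a ∈ I: r·a ∈ I? Yes

Yes, I is an ideal of ℤ_46


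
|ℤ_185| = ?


ℤ_n has n elements.

|ℤ_185| = 185


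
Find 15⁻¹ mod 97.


Use the extended Euclidean algorithm to write 1 = 15·s + 97·t; then s mod 97 is the inverse.
Euclidean algorithm:
  15 = 0·97 + 15
  97 = 6·15 + 7
  15 = 2·7 + 1
  7 = 7·1 + 0
gcd(15,97) = 1
Back-substitution gives: 15·(13) + 97·(-2) = 1
So 15⁻¹ ≡ 13 ≡ 13 (mod 97)
Check: 15 × 13 = 195 ≡ 1 (mod 97) ✓

15⁻¹ ≡ 13 (mod 97)


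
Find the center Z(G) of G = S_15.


Z(G) = {g ∈ G | gx = xg for all x ∈ G}
S_n is non-abelian for n ≥ 3; Z(S_15) is trivial

Z(S_15) = {e}


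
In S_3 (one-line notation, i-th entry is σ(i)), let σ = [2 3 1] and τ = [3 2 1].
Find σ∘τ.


σ∘τ: apply τ first, then σ
1 →τ 3 →σ 1
2 →τ 2 →σ 3
3 →τ 1 →σ 2

σ∘τ = [1 3 2]


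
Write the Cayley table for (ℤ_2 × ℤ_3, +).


Elements: {(0,0), (0,1), (0,2), (1,0), (1,1), (1,2)}
Operation: componentwise addition mod (2, 3)
Entry (a, b) = ((a₁+b₁) mod 2, (a₂+b₂) mod 3)

Cayley table:
      | (0,0) | (0,1) | (0,2) | (1,0) | (1,1) | (1,2)
(0,0) | (0,0) | (0,1) | (0,2) | (1,0) | (1,1) | (1,2)
(0,1) | (0,1) | (0,2) | (0,0) | (1,1) | (1,2) | (1,0)
(0,2) | (0,2) | (0,0) | (0,1) | (1,2) | (1,0) | (1,1)
(1,0) | (1,0) | (1,1) | (1,2) | (0,0) | (0,1) | (0,2)
(1,1) | (1,1) | (1,2) | (1,0) | (0,1) | (0,2) | (0,0)
(1,2) | (1,2) | (1,0) | (1,1) | (0,2) | (0,0) | (0,1)


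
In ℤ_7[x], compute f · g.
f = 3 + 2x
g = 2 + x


Expand and collect like terms; reduce coefficients mod 7:
x^0: 3·2 = 6 ≡ 6 (mod 7)
x^1: 3·1 + 2·2 = 7 ≡ 0 (mod 7)
x^2: 2·1 = 2 ≡ 2 (mod 7)
Result: 6 + 2x^2

f · g = 6 + 2x^2


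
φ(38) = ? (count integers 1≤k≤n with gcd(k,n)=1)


Factor n: 38 = 2 × 19
φ(n) = n · ∏(1 - 1/p) over distinct primes p | n
φ(38) = 38 · (1 - 1/2) · (1 - 1/19) = 18

φ(38) = 18


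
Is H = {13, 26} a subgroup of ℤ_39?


Subgroup test for H = {13, 26} in (ℤ_39, +):
(1) 0 ∈ H? No
(2) Closure: for all a,b ∈ H, (a+b) mod 39 ∈ H? No  [counterexample: 13 + 26 = 0 ∉ H]
(3) Inverses: for all a ∈ H, -a mod 39 ∈ H? Yes

No, H is not a subgroup of ℤ_39


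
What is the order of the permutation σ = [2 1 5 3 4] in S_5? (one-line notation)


Cycle decomposition: (1 2) (3 5 4)
Cycle lengths: 2, 3
Order = lcm(2, 3) = 6

ord(σ) = 6


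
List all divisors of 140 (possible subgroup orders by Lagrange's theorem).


Lagrange's theorem: |H| divides |G|
|G| = 140
Divisors of 140: 1, 2, 4, 5, 7, 10, 14, 20, 28, 35, 70, 140

Possible subgroup orders: {1, 2, 4, 5, 7, 10, 14, 20, 28, 35, 70, 140}


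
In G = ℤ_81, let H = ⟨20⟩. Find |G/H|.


|⟨20⟩| = n / gcd(20, 81) = 81 / 1 = 81
H is normal (ℤ_81 is abelian).
|G/H| = |G| / |H| = 81 / 81 = 1

|G/H| = 1


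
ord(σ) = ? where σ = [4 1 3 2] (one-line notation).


Cycle decomposition: (1 4 2)
Cycle lengths: 3
Order = lcm(3) = 3

ord(σ) = 3


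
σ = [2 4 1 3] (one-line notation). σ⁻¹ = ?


To find σ⁻¹, swap domain and range:
σ(1) = 2 → σ⁻¹(2) = 1
σ(2) = 4 → σ⁻¹(4) = 2
σ(3) = 1 → σ⁻¹(1) = 3
σ(4) = 3 → σ⁻¹(3) = 4

σ⁻¹ = [3 1 4 2]


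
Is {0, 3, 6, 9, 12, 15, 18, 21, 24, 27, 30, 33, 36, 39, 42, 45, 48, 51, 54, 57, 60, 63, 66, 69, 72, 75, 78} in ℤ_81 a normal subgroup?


H = {0, 3, 6, 9, 12, 15, 18, 21, 24, 27, 30, 33, 36, 39, 42, 45, 48, 51, 54, 57, 60, 63, 66, 69, 72, 75, 78} in ℤ_81
ℤ_81 is abelian; every subgroup of an abelian group is normal

Yes, normal subgroup


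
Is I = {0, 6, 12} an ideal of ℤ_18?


Check ideal conditions for I = {0, 6, 12} in ℤ_18:
(1) I is an additive subgroup? Yes
(2) For r ∈ ℤ_18 and a ∈ I: r·a ∈ I? Yes

Yes, I is an ideal of ℤ_18


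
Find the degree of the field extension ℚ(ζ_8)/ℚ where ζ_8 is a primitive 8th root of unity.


[ℚ(ζ_n):ℚ] = deg Φ_n(x) = φ(n). Here φ(8) = 4

[ℚ(ζ_8)/ℚ where ζ_8 is a primitive 8th root of unity] = 4


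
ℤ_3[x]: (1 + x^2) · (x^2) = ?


Expand and collect like terms; reduce coefficients mod 3:
x^0: 1·0 = 0 ≡ 0 (mod 3)
x^1: 1·0 + 0·0 = 0 ≡ 0 (mod 3)
x^2: 1·1 + 0·0 + 1·0 = 1 ≡ 1 (mod 3)
x^3: 0·1 + 1·0 = 0 ≡ 0 (mod 3)
x^4: 1·1 = 1 ≡ 1 (mod 3)
Result: x^2 + x^4

f · g = x^2 + x^4


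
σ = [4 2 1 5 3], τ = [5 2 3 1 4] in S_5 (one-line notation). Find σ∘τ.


σ∘τ: apply τ first, then σ
1 →τ 5 →σ 3
2 →τ 2 →σ 2
3 →τ 3 →σ 1
4 →τ 1 →σ 4
5 →τ 4 →σ 5

σ∘τ = [3 2 1 4 5]


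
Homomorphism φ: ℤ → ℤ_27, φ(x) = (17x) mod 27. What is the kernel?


Kernel = preimage of identity
ker(φ) = {x ∈ ℤ : 17x ≡ 0 (mod 27)}. gcd(17,27) = 1, so 17x ≡ 0 (mod 27) ⟺ x ≡ 0 (mod 27/1 = 27). Hence ker(φ) = 27ℤ

ker(φ) = 27ℤ


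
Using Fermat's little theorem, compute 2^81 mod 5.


Fermat's little theorem: if p is prime and gcd(a,p)=1, then a^(p-1) ≡ 1 (mod p)
p = 5 is prime, gcd(2,5) = 1
Reduce exponent: 81 mod 4 = 1
So 2^81 ≡ 2^1 (mod 5)
2^1 mod 5 = 2

2^81 ≡ 2 (mod 5)


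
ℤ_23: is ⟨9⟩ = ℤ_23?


g generates ℤ_n iff gcd(g, n) = 1
gcd(9, 23) = 1
Since gcd = 1, 9 is a generator.

Yes, 9 generates ℤ_23


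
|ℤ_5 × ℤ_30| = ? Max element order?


|ℤ_5 × ℤ_30| = 5 × 30 = 150
Max element order = lcm(5,30) = 30
Cyclic? No (gcd=5)

|ℤ_5×ℤ_30| = 150, max element order = 30


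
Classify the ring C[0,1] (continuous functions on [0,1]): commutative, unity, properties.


pointwise +,× is commutative with unity (constant 1); but bump functions with disjoint support multiply to 0 — zero divisors, so not an integral domain
Commutative: Yes
Integral domain: No
Has unity: Yes

C[0,1] (continuous functions on [0,1]): Commutative=Yes, Unity=Yes
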